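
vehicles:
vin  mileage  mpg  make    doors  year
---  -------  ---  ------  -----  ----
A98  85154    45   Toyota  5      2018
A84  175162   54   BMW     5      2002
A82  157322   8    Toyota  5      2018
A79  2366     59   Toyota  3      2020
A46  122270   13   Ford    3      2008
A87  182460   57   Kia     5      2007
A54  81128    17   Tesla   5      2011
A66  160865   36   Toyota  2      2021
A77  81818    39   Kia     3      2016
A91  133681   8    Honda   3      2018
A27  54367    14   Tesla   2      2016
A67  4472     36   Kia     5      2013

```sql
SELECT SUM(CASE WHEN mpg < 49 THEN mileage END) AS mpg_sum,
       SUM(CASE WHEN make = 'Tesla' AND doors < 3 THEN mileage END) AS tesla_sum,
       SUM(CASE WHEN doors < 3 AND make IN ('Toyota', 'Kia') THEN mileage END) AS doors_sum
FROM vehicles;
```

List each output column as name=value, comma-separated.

mpg_sum=881077, tesla_sum=54367, doors_sum=160865

[mpg_sum: mpg < 49]
vin=A98: ✓ → 85154
vin=A84: ✗
vin=A82: ✓ → 157322
vin=A79: ✗
vin=A46: ✓ → 122270
vin=A87: ✗
vin=A54: ✓ → 81128
vin=A66: ✓ → 160865
vin=A77: ✓ → 81818
vin=A91: ✓ → 133681
vin=A27: ✓ → 54367
vin=A67: ✓ → 4472
mpg_sum = 85154 + 157322 + 122270 + 81128 + 160865 + 81818 + 133681 + 54367 + 4472 = 881077
—
[tesla_sum: make = 'Tesla' AND doors < 3]
vin=A98: ✗
vin=A84: ✗
vin=A82: ✗
vin=A79: ✗
vin=A46: ✗
vin=A87: ✗
vin=A54: ✗
vin=A66: ✗
vin=A77: ✗
vin=A91: ✗
vin=A27: ✓ → 54367
vin=A67: ✗
tesla_sum = 54367
—
[doors_sum: doors < 3 AND make IN ('Toyota', 'Kia')]
vin=A98: ✗
vin=A84: ✗
vin=A82: ✗
vin=A79: ✗
vin=A46: ✗
vin=A87: ✗
vin=A54: ✗
vin=A66: ✓ → 160865
vin=A77: ✗
vin=A91: ✗
vin=A27: ✗
vin=A67: ✗
doors_sum = 160865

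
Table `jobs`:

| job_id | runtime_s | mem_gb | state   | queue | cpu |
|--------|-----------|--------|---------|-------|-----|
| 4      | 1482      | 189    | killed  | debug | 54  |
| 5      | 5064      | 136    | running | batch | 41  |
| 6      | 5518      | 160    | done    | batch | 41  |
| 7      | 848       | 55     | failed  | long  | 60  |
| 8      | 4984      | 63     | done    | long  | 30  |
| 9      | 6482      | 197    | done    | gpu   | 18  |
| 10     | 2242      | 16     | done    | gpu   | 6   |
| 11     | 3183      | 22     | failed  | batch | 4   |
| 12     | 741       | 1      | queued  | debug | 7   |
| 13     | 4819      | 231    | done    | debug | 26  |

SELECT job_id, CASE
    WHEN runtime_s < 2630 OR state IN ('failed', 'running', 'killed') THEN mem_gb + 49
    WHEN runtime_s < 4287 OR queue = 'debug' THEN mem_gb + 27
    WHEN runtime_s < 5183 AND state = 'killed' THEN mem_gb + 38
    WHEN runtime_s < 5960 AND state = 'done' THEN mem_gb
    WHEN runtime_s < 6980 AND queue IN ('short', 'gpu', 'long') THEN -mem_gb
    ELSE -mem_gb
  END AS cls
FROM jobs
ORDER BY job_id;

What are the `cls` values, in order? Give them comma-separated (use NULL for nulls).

238, 185, 160, 104, 63, -197, 65, 71, 50, 258

job_id=4: runtime_s < 2630 OR state IN ('failed', 'running', 'killed') → 238
job_id=5: runtime_s < 2630 OR state IN ('failed', 'running', 'killed') → 185
job_id=6: runtime_s < 5960 AND state = 'done' → 160
job_id=7: runtime_s < 2630 OR state IN ('failed', 'running', 'killed') → 104
job_id=8: runtime_s < 5960 AND state = 'done' → 63
job_id=9: runtime_s < 6980 AND queue IN ('short', 'gpu', 'long') → -197
job_id=10: runtime_s < 2630 OR state IN ('failed', 'running', 'killed') → 65
job_id=11: runtime_s < 2630 OR state IN ('failed', 'running', 'killed') → 71
job_id=12: runtime_s < 2630 OR state IN ('failed', 'running', 'killed') → 50
job_id=13: runtime_s < 4287 OR queue = 'debug' → 258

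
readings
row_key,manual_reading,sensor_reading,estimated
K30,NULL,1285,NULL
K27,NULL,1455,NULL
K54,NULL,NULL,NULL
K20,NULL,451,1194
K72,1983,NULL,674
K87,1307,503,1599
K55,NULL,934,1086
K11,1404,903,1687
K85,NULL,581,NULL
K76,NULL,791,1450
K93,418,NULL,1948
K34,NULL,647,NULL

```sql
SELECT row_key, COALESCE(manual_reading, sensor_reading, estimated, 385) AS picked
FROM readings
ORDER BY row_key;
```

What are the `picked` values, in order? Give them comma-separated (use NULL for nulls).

1404, 451, 1455, 1285, 647, 385, 934, 1983, 791, 581, 1307, 418

row_key=K11: manual_reading=1404 → 1404
row_key=K20: manual_reading=NULL, sensor_reading=451 → 451
row_key=K27: manual_reading=NULL, sensor_reading=1455 → 1455
row_key=K30: manual_reading=NULL, sensor_reading=1285 → 1285
row_key=K34: manual_reading=NULL, sensor_reading=647 → 647
row_key=K54: manual_reading=NULL, sensor_reading=NULL, estimated=NULL, → literal 385 → 385
row_key=K55: manual_reading=NULL, sensor_reading=934 → 934
row_key=K72: manual_reading=1983 → 1983
row_key=K76: manual_reading=NULL, sensor_reading=791 → 791
row_key=K85: manual_reading=NULL, sensor_reading=581 → 581
row_key=K87: manual_reading=1307 → 1307
row_key=K93: manual_reading=418 → 418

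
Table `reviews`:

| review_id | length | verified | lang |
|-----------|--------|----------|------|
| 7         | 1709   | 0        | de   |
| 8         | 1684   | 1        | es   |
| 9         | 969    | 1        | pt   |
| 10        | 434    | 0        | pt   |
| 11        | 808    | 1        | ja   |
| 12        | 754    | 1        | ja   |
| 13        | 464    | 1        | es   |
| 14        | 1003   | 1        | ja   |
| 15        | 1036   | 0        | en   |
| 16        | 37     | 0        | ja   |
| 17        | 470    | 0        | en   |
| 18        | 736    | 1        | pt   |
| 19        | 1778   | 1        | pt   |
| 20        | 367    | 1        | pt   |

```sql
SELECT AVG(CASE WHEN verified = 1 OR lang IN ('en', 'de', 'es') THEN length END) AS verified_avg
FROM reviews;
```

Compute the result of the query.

review_id=7: ✓ → 1709
review_id=8: ✓ → 1684
review_id=9: ✓ → 969
review_id=10: ✗
review_id=11: ✓ → 808
review_id=12: ✓ → 754
review_id=13: ✓ → 464
review_id=14: ✓ → 1003
review_id=15: ✓ → 1036
review_id=16: ✗
review_id=17: ✓ → 470
review_id=18: ✓ → 736
review_id=19: ✓ → 1778
review_id=20: ✓ → 367
verified_avg = (1709 + 1684 + 969 + 808 + 754 + 464 + 1003 + 1036 + 470 + 736 + 1778 + 367) / 12 = 981.5

981.5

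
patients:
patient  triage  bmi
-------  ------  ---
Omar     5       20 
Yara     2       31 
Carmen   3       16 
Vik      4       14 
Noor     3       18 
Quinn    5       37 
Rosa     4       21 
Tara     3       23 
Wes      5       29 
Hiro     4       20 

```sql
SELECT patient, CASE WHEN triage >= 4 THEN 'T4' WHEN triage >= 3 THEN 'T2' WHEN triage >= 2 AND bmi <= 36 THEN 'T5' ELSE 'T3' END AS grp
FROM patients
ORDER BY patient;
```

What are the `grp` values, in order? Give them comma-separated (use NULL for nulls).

T2, T4, T2, T4, T4, T4, T2, T4, T4, T5

patient=Carmen: triage >= 3 → T2
patient=Hiro: triage >= 4 → T4
patient=Noor: triage >= 3 → T2
patient=Omar: triage >= 4 → T4
patient=Quinn: triage >= 4 → T4
patient=Rosa: triage >= 4 → T4
patient=Tara: triage >= 3 → T2
patient=Vik: triage >= 4 → T4
patient=Wes: triage >= 4 → T4
patient=Yara: triage >= 2 AND bmi <= 36 → T5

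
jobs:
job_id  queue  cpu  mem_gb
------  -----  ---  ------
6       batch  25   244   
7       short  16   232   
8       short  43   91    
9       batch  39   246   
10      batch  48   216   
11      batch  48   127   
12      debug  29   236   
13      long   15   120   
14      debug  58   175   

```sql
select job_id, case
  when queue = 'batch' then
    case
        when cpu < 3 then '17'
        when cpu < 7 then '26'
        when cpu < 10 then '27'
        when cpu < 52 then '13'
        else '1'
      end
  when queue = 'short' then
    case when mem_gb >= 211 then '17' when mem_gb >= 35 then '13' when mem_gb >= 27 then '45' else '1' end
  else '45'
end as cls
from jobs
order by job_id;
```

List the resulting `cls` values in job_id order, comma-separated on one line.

job_id=6: queue='batch' → inner[cpu < 52] → 13
job_id=7: queue='short' → inner[mem_gb >= 211] → 17
job_id=8: queue='short' → inner[mem_gb >= 35] → 13
job_id=9: queue='batch' → inner[cpu < 52] → 13
job_id=10: queue='batch' → inner[cpu < 52] → 13
job_id=11: queue='batch' → inner[cpu < 52] → 13
job_id=12: queue='debug' → outer ELSE → 45
job_id=13: queue='long' → outer ELSE → 45
job_id=14: queue='debug' → outer ELSE → 45

13, 17, 13, 13, 13, 13, 45, 45, 45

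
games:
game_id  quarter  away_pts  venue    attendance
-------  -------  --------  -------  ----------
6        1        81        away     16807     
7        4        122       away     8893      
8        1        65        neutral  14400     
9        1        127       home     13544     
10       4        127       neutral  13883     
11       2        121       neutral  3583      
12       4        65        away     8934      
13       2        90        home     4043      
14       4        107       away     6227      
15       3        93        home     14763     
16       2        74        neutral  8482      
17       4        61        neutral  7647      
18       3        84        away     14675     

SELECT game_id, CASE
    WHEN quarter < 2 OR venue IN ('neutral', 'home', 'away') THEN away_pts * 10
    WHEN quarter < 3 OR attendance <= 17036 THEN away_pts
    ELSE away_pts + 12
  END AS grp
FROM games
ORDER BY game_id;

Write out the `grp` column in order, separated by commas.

game_id=6: quarter < 2 OR venue IN ('neutral', 'home', 'away') → 810
game_id=7: quarter < 2 OR venue IN ('neutral', 'home', 'away') → 1220
game_id=8: quarter < 2 OR venue IN ('neutral', 'home', 'away') → 650
game_id=9: quarter < 2 OR venue IN ('neutral', 'home', 'away') → 1270
game_id=10: quarter < 2 OR venue IN ('neutral', 'home', 'away') → 1270
game_id=11: quarter < 2 OR venue IN ('neutral', 'home', 'away') → 1210
game_id=12: quarter < 2 OR venue IN ('neutral', 'home', 'away') → 650
game_id=13: quarter < 2 OR venue IN ('neutral', 'home', 'away') → 900
game_id=14: quarter < 2 OR venue IN ('neutral', 'home', 'away') → 1070
game_id=15: quarter < 2 OR venue IN ('neutral', 'home', 'away') → 930
game_id=16: quarter < 2 OR venue IN ('neutral', 'home', 'away') → 740
game_id=17: quarter < 2 OR venue IN ('neutral', 'home', 'away') → 610
game_id=18: quarter < 2 OR venue IN ('neutral', 'home', 'away') → 840

810, 1220, 650, 1270, 1270, 1210, 650, 900, 1070, 930, 740, 610, 840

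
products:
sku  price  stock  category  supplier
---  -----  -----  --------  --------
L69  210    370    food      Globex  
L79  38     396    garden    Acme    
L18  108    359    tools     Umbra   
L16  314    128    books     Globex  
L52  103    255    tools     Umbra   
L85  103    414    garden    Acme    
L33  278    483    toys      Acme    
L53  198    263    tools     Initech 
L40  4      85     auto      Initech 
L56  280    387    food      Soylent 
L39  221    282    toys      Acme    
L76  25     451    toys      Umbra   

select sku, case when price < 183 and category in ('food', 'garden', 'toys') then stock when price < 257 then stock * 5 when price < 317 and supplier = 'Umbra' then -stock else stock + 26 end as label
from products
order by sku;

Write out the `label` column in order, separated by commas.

154, 1795, 509, 1410, 425, 1275, 1315, 413, 1850, 451, 396, 414

sku=L16: ELSE → 154
sku=L18: price < 257 → 1795
sku=L33: ELSE → 509
sku=L39: price < 257 → 1410
sku=L40: price < 257 → 425
sku=L52: price < 257 → 1275
sku=L53: price < 257 → 1315
sku=L56: ELSE → 413
sku=L69: price < 257 → 1850
sku=L76: price < 183 and category in ('food', 'garden', 'toys') → 451
sku=L79: price < 183 and category in ('food', 'garden', 'toys') → 396
sku=L85: price < 183 and category in ('food', 'garden', 'toys') → 414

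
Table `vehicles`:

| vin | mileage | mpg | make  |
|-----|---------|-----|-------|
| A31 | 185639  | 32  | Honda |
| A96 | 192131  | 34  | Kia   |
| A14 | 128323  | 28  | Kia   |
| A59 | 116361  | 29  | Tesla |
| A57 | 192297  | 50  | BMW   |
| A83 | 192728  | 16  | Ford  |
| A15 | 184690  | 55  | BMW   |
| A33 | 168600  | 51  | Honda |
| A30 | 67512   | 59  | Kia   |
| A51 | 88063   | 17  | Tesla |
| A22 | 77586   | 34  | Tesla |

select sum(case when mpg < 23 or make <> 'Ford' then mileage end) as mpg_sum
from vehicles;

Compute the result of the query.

vin=A31: ✓ → 185639
vin=A96: ✓ → 192131
vin=A14: ✓ → 128323
vin=A59: ✓ → 116361
vin=A57: ✓ → 192297
vin=A83: ✓ → 192728
vin=A15: ✓ → 184690
vin=A33: ✓ → 168600
vin=A30: ✓ → 67512
vin=A51: ✓ → 88063
vin=A22: ✓ → 77586
mpg_sum = 185639 + 192131 + 128323 + 116361 + 192297 + 192728 + 184690 + 168600 + 67512 + 88063 + 77586 = 1593930

1593930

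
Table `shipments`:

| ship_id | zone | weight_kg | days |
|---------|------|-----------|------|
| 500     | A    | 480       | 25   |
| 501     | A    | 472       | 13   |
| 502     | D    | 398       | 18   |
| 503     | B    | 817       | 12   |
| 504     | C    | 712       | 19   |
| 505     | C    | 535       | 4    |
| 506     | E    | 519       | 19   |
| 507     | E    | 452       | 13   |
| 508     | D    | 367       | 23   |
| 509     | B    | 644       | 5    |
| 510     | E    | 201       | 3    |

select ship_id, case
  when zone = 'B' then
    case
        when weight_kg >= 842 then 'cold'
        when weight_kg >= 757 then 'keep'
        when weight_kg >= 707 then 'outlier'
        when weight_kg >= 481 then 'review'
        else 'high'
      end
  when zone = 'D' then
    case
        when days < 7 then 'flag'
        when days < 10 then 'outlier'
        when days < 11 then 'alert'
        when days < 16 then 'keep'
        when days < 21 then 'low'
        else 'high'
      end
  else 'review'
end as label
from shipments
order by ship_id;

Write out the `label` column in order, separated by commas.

review, review, low, keep, review, review, review, review, high, review, review

ship_id=500: zone='A' → outer ELSE → review
ship_id=501: zone='A' → outer ELSE → review
ship_id=502: zone='D' → inner[days < 21] → low
ship_id=503: zone='B' → inner[weight_kg >= 757] → keep
ship_id=504: zone='C' → outer ELSE → review
ship_id=505: zone='C' → outer ELSE → review
ship_id=506: zone='E' → outer ELSE → review
ship_id=507: zone='E' → outer ELSE → review
ship_id=508: zone='D' → inner[ELSE] → high
ship_id=509: zone='B' → inner[weight_kg >= 481] → review
ship_id=510: zone='E' → outer ELSE → review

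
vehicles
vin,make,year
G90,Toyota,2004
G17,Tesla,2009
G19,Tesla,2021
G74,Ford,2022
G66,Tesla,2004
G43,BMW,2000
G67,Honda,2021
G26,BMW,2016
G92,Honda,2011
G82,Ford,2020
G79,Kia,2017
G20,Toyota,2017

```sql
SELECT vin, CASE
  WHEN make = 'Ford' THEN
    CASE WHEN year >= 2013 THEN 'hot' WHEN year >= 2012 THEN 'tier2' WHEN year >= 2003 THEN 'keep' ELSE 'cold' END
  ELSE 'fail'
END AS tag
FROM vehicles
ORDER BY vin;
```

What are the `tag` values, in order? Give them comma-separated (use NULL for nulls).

vin=G17: make='Tesla' → outer ELSE → fail
vin=G19: make='Tesla' → outer ELSE → fail
vin=G20: make='Toyota' → outer ELSE → fail
vin=G26: make='BMW' → outer ELSE → fail
vin=G43: make='BMW' → outer ELSE → fail
vin=G66: make='Tesla' → outer ELSE → fail
vin=G67: make='Honda' → outer ELSE → fail
vin=G74: make='Ford' → inner[year >= 2013] → hot
vin=G79: make='Kia' → outer ELSE → fail
vin=G82: make='Ford' → inner[year >= 2013] → hot
vin=G90: make='Toyota' → outer ELSE → fail
vin=G92: make='Honda' → outer ELSE → fail

fail, fail, fail, fail, fail, fail, fail, hot, fail, hot, fail, fail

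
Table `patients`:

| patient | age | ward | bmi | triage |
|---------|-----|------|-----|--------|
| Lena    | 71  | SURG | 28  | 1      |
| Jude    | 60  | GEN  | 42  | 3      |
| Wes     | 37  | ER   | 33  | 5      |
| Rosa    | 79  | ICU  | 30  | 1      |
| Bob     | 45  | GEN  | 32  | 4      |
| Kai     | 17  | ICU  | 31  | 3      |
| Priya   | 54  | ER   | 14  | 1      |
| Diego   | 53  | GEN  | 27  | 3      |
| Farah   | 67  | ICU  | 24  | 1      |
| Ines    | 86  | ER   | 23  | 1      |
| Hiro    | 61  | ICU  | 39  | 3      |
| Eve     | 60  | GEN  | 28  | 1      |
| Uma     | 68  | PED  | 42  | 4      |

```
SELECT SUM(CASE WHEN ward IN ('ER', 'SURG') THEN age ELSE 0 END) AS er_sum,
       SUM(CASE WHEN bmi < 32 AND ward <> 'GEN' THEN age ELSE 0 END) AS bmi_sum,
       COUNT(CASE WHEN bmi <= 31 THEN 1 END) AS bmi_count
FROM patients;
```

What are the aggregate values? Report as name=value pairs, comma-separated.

[er_sum: ward IN ('ER', 'SURG')]
patient=Lena: ✓ → 71
patient=Jude: ✗
patient=Wes: ✓ → 37
patient=Rosa: ✗
patient=Bob: ✗
patient=Kai: ✗
patient=Priya: ✓ → 54
patient=Diego: ✗
patient=Farah: ✗
patient=Ines: ✓ → 86
patient=Hiro: ✗
patient=Eve: ✗
patient=Uma: ✗
er_sum = 71 + 37 + 54 + 86 = 248
—
[bmi_sum: bmi < 32 AND ward <> 'GEN']
patient=Lena: ✓ → 71
patient=Jude: ✗
patient=Wes: ✗
patient=Rosa: ✓ → 79
patient=Bob: ✗
patient=Kai: ✓ → 17
patient=Priya: ✓ → 54
patient=Diego: ✗
patient=Farah: ✓ → 67
patient=Ines: ✓ → 86
patient=Hiro: ✗
patient=Eve: ✗
patient=Uma: ✗
bmi_sum = 71 + 79 + 17 + 54 + 67 + 86 = 374
—
[bmi_count: bmi <= 31]
patient=Lena: ✓ → 1
patient=Jude: ✗
patient=Wes: ✗
patient=Rosa: ✓ → 1
patient=Bob: ✗
patient=Kai: ✓ → 1
patient=Priya: ✓ → 1
patient=Diego: ✓ → 1
patient=Farah: ✓ → 1
patient=Ines: ✓ → 1
patient=Hiro: ✗
patient=Eve: ✓ → 1
patient=Uma: ✗
bmi_count = COUNT(1, 1, 1, 1, 1, 1, 1, 1) = 8

er_sum=248, bmi_sum=374, bmi_count=8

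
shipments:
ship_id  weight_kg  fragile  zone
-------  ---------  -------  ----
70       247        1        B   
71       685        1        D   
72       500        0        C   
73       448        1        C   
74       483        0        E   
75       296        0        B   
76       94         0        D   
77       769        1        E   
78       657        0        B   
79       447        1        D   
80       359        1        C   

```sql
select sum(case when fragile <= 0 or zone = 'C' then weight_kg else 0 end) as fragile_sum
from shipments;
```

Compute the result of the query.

ship_id=70: ✗
ship_id=71: ✗
ship_id=72: ✓ → 500
ship_id=73: ✓ → 448
ship_id=74: ✓ → 483
ship_id=75: ✓ → 296
ship_id=76: ✓ → 94
ship_id=77: ✗
ship_id=78: ✓ → 657
ship_id=79: ✗
ship_id=80: ✓ → 359
fragile_sum = 500 + 448 + 483 + 296 + 94 + 657 + 359 = 2837

2837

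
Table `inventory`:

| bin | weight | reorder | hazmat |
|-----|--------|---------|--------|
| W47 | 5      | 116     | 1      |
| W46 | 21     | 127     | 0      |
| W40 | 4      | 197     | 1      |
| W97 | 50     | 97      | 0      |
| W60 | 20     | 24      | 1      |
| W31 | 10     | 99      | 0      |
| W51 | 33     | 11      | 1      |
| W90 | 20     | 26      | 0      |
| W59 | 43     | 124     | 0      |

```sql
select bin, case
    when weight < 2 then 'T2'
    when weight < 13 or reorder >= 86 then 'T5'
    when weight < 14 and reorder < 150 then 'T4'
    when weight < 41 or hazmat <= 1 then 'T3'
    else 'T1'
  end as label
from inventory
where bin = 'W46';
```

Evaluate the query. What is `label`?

T5

bin = W46: weight=21, reorder=127, hazmat=0.
weight < 2 → false
weight < 13 or reorder >= 86 → true → T5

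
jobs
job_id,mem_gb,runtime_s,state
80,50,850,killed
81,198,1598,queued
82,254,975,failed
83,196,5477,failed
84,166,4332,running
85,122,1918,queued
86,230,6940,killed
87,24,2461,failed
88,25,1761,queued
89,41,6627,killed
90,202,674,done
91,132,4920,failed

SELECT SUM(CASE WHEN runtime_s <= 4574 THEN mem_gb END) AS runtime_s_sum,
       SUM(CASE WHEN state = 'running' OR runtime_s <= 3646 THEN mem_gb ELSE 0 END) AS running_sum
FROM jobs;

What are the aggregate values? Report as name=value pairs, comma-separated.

runtime_s_sum=1041, running_sum=1041

[runtime_s_sum: runtime_s <= 4574]
job_id=80: ✓ → 50
job_id=81: ✓ → 198
job_id=82: ✓ → 254
job_id=83: ✗
job_id=84: ✓ → 166
job_id=85: ✓ → 122
job_id=86: ✗
job_id=87: ✓ → 24
job_id=88: ✓ → 25
job_id=89: ✗
job_id=90: ✓ → 202
job_id=91: ✗
runtime_s_sum = 50 + 198 + 254 + 166 + 122 + 24 + 25 + 202 = 1041
—
[running_sum: state = 'running' OR runtime_s <= 3646]
job_id=80: ✓ → 50
job_id=81: ✓ → 198
job_id=82: ✓ → 254
job_id=83: ✗
job_id=84: ✓ → 166
job_id=85: ✓ → 122
job_id=86: ✗
job_id=87: ✓ → 24
job_id=88: ✓ → 25
job_id=89: ✗
job_id=90: ✓ → 202
job_id=91: ✗
running_sum = 50 + 198 + 254 + 166 + 122 + 24 + 25 + 202 = 1041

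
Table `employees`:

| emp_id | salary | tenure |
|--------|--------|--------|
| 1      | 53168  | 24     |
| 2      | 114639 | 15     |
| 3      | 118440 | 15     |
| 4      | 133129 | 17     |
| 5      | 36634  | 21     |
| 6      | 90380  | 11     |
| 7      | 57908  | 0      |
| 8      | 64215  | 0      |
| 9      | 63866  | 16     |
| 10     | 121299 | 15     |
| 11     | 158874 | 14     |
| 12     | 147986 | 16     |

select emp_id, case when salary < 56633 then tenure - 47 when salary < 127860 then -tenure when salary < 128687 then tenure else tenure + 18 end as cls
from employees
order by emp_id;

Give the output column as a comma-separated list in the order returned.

-23, -15, -15, 35, -26, -11, 0, 0, -16, -15, 32, 34

emp_id=1: salary < 56633 → -23
emp_id=2: salary < 127860 → -15
emp_id=3: salary < 127860 → -15
emp_id=4: ELSE → 35
emp_id=5: salary < 56633 → -26
emp_id=6: salary < 127860 → -11
emp_id=7: salary < 127860 → 0
emp_id=8: salary < 127860 → 0
emp_id=9: salary < 127860 → -16
emp_id=10: salary < 127860 → -15
emp_id=11: ELSE → 32
emp_id=12: ELSE → 34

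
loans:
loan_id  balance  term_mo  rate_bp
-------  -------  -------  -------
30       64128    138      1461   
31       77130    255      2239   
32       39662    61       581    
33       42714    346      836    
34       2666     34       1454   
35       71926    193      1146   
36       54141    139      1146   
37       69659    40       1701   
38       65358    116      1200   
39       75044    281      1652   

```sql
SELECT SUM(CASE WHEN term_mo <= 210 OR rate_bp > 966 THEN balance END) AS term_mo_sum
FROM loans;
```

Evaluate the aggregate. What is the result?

519714

loan_id=30: ✓ → 64128
loan_id=31: ✓ → 77130
loan_id=32: ✓ → 39662
loan_id=33: ✗
loan_id=34: ✓ → 2666
loan_id=35: ✓ → 71926
loan_id=36: ✓ → 54141
loan_id=37: ✓ → 69659
loan_id=38: ✓ → 65358
loan_id=39: ✓ → 75044
term_mo_sum = 64128 + 77130 + 39662 + 2666 + 71926 + 54141 + 69659 + 65358 + 75044 = 519714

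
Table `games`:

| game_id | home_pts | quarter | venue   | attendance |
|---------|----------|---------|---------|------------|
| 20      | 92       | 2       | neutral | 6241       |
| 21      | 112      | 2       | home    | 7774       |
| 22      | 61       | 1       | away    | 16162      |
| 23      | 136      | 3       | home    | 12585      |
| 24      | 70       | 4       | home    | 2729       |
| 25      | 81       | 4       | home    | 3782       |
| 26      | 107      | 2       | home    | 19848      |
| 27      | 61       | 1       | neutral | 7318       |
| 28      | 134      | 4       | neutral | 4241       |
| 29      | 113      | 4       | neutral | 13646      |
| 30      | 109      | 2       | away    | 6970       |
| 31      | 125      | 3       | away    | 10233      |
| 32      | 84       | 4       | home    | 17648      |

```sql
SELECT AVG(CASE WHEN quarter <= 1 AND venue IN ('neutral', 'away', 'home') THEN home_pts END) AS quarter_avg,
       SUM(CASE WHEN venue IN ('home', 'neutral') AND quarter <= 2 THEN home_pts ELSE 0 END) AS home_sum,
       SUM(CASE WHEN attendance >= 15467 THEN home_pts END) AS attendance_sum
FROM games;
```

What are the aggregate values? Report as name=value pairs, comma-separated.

[quarter_avg: quarter <= 1 AND venue IN ('neutral', 'away', 'home')]
game_id=20: ✗
game_id=21: ✗
game_id=22: ✓ → 61
game_id=23: ✗
game_id=24: ✗
game_id=25: ✗
game_id=26: ✗
game_id=27: ✓ → 61
game_id=28: ✗
game_id=29: ✗
game_id=30: ✗
game_id=31: ✗
game_id=32: ✗
quarter_avg = (61 + 61) / 2 = 61
—
[home_sum: venue IN ('home', 'neutral') AND quarter <= 2]
game_id=20: ✓ → 92
game_id=21: ✓ → 112
game_id=22: ✗
game_id=23: ✗
game_id=24: ✗
game_id=25: ✗
game_id=26: ✓ → 107
game_id=27: ✓ → 61
game_id=28: ✗
game_id=29: ✗
game_id=30: ✗
game_id=31: ✗
game_id=32: ✗
home_sum = 92 + 112 + 107 + 61 = 372
—
[attendance_sum: attendance >= 15467]
game_id=20: ✗
game_id=21: ✗
game_id=22: ✓ → 61
game_id=23: ✗
game_id=24: ✗
game_id=25: ✗
game_id=26: ✓ → 107
game_id=27: ✗
game_id=28: ✗
game_id=29: ✗
game_id=30: ✗
game_id=31: ✗
game_id=32: ✓ → 84
attendance_sum = 61 + 107 + 84 = 252

quarter_avg=61, home_sum=372, attendance_sum=252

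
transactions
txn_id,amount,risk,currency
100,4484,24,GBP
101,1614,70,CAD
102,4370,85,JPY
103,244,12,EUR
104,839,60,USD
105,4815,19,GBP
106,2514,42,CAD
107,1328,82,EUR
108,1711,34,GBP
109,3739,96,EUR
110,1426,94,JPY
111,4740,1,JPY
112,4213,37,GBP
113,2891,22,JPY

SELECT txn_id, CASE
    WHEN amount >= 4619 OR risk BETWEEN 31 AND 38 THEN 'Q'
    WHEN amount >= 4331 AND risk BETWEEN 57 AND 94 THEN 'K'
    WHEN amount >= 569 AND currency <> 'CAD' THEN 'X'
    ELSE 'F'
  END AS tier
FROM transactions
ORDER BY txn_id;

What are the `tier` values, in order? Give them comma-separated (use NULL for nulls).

txn_id=100: amount >= 569 AND currency <> 'CAD' → X
txn_id=101: ELSE → F
txn_id=102: amount >= 4331 AND risk BETWEEN 57 AND 94 → K
txn_id=103: ELSE → F
txn_id=104: amount >= 569 AND currency <> 'CAD' → X
txn_id=105: amount >= 4619 OR risk BETWEEN 31 AND 38 → Q
txn_id=106: ELSE → F
txn_id=107: amount >= 569 AND currency <> 'CAD' → X
txn_id=108: amount >= 4619 OR risk BETWEEN 31 AND 38 → Q
txn_id=109: amount >= 569 AND currency <> 'CAD' → X
txn_id=110: amount >= 569 AND currency <> 'CAD' → X
txn_id=111: amount >= 4619 OR risk BETWEEN 31 AND 38 → Q
txn_id=112: amount >= 4619 OR risk BETWEEN 31 AND 38 → Q
txn_id=113: amount >= 569 AND currency <> 'CAD' → X

X, F, K, F, X, Q, F, X, Q, X, X, Q, Q, X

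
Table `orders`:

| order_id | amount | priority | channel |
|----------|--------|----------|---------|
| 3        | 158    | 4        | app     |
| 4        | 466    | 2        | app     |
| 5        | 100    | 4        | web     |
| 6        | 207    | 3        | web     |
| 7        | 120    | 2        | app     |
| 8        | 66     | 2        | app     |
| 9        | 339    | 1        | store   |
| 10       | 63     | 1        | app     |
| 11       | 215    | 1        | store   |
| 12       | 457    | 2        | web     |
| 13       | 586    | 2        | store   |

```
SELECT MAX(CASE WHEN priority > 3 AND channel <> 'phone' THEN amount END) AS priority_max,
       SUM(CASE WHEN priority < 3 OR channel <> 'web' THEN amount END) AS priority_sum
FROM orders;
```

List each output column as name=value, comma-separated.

priority_max=158, priority_sum=2470

[priority_max: priority > 3 AND channel <> 'phone']
order_id=3: ✓ → 158
order_id=4: ✗
order_id=5: ✓ → 100
order_id=6: ✗
order_id=7: ✗
order_id=8: ✗
order_id=9: ✗
order_id=10: ✗
order_id=11: ✗
order_id=12: ✗
order_id=13: ✗
priority_max = MAX(158, 100) = 158
—
[priority_sum: priority < 3 OR channel <> 'web']
order_id=3: ✓ → 158
order_id=4: ✓ → 466
order_id=5: ✗
order_id=6: ✗
order_id=7: ✓ → 120
order_id=8: ✓ → 66
order_id=9: ✓ → 339
order_id=10: ✓ → 63
order_id=11: ✓ → 215
order_id=12: ✓ → 457
order_id=13: ✓ → 586
priority_sum = 158 + 466 + 120 + 66 + 339 + 63 + 215 + 457 + 586 = 2470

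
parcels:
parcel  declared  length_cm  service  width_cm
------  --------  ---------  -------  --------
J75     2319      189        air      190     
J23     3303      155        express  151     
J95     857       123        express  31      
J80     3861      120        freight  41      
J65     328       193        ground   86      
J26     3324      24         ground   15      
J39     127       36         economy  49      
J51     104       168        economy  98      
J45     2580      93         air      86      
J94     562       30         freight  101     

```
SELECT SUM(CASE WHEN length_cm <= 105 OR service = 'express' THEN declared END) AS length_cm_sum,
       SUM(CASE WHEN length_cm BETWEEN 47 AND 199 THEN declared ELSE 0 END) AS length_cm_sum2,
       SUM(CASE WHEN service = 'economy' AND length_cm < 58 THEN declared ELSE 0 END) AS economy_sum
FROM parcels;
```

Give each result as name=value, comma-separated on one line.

length_cm_sum=10753, length_cm_sum2=13352, economy_sum=127

[length_cm_sum: length_cm <= 105 OR service = 'express']
parcel=J75: ✗
parcel=J23: ✓ → 3303
parcel=J95: ✓ → 857
parcel=J80: ✗
parcel=J65: ✗
parcel=J26: ✓ → 3324
parcel=J39: ✓ → 127
parcel=J51: ✗
parcel=J45: ✓ → 2580
parcel=J94: ✓ → 562
length_cm_sum = 3303 + 857 + 3324 + 127 + 2580 + 562 = 10753
—
[length_cm_sum2: length_cm BETWEEN 47 AND 199]
parcel=J75: ✓ → 2319
parcel=J23: ✓ → 3303
parcel=J95: ✓ → 857
parcel=J80: ✓ → 3861
parcel=J65: ✓ → 328
parcel=J26: ✗
parcel=J39: ✗
parcel=J51: ✓ → 104
parcel=J45: ✓ → 2580
parcel=J94: ✗
length_cm_sum2 = 2319 + 3303 + 857 + 3861 + 328 + 104 + 2580 = 13352
—
[economy_sum: service = 'economy' AND length_cm < 58]
parcel=J75: ✗
parcel=J23: ✗
parcel=J95: ✗
parcel=J80: ✗
parcel=J65: ✗
parcel=J26: ✗
parcel=J39: ✓ → 127
parcel=J51: ✗
parcel=J45: ✗
parcel=J94: ✗
economy_sum = 127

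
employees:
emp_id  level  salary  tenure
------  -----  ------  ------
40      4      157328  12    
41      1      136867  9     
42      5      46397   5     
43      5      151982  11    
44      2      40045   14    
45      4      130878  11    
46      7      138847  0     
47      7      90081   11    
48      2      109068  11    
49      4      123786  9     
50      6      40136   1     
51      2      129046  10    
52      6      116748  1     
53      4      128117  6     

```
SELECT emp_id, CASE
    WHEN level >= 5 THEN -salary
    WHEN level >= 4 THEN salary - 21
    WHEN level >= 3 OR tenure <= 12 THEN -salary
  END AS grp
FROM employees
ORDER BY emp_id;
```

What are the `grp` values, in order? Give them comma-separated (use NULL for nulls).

157307, -136867, -46397, -151982, NULL, 130857, -138847, -90081, -109068, 123765, -40136, -129046, -116748, 128096

emp_id=40: level >= 4 → 157307
emp_id=41: level >= 3 OR tenure <= 12 → -136867
emp_id=42: level >= 5 → -46397
emp_id=43: level >= 5 → -151982
emp_id=44: (no match → NULL) → NULL
emp_id=45: level >= 4 → 130857
emp_id=46: level >= 5 → -138847
emp_id=47: level >= 5 → -90081
emp_id=48: level >= 3 OR tenure <= 12 → -109068
emp_id=49: level >= 4 → 123765
emp_id=50: level >= 5 → -40136
emp_id=51: level >= 3 OR tenure <= 12 → -129046
emp_id=52: level >= 5 → -116748
emp_id=53: level >= 4 → 128096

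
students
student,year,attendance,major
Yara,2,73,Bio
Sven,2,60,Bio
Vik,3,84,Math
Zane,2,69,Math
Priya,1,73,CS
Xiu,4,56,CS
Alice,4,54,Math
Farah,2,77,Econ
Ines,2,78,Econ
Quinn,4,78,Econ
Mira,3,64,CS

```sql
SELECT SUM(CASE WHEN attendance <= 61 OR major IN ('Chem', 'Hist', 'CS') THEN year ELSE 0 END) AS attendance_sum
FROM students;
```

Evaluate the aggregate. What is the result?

student=Yara: ✗
student=Sven: ✓ → 2
student=Vik: ✗
student=Zane: ✗
student=Priya: ✓ → 1
student=Xiu: ✓ → 4
student=Alice: ✓ → 4
student=Farah: ✗
student=Ines: ✗
student=Quinn: ✗
student=Mira: ✓ → 3
attendance_sum = 2 + 1 + 4 + 4 + 3 = 14

14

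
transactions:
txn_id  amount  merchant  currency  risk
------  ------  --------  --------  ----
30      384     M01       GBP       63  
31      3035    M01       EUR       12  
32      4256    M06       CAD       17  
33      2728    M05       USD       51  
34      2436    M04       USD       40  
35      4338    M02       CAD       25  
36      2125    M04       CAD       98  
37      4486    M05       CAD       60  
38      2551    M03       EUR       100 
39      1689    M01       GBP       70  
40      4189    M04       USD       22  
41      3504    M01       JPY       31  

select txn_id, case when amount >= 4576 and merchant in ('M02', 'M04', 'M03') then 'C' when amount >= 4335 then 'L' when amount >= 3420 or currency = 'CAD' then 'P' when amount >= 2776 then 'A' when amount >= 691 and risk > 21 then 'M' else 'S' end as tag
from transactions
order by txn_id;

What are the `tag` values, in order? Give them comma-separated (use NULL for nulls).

txn_id=30: ELSE → S
txn_id=31: amount >= 2776 → A
txn_id=32: amount >= 3420 or currency = 'CAD' → P
txn_id=33: amount >= 691 and risk > 21 → M
txn_id=34: amount >= 691 and risk > 21 → M
txn_id=35: amount >= 4335 → L
txn_id=36: amount >= 3420 or currency = 'CAD' → P
txn_id=37: amount >= 4335 → L
txn_id=38: amount >= 691 and risk > 21 → M
txn_id=39: amount >= 691 and risk > 21 → M
txn_id=40: amount >= 3420 or currency = 'CAD' → P
txn_id=41: amount >= 3420 or currency = 'CAD' → P

S, A, P, M, M, L, P, L, M, M, P, P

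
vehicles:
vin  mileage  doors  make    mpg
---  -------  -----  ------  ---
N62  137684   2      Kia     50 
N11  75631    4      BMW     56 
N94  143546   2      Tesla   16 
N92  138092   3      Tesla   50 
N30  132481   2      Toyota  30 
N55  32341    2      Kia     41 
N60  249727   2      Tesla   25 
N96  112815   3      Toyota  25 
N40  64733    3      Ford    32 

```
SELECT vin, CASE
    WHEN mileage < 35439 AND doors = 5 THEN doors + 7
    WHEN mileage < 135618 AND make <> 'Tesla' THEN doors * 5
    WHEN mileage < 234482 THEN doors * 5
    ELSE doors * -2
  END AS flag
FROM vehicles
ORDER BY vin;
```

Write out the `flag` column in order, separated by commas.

20, 10, 15, 10, -4, 10, 15, 10, 15

vin=N11: mileage < 135618 AND make <> 'Tesla' → 20
vin=N30: mileage < 135618 AND make <> 'Tesla' → 10
vin=N40: mileage < 135618 AND make <> 'Tesla' → 15
vin=N55: mileage < 135618 AND make <> 'Tesla' → 10
vin=N60: ELSE → -4
vin=N62: mileage < 234482 → 10
vin=N92: mileage < 234482 → 15
vin=N94: mileage < 234482 → 10
vin=N96: mileage < 135618 AND make <> 'Tesla' → 15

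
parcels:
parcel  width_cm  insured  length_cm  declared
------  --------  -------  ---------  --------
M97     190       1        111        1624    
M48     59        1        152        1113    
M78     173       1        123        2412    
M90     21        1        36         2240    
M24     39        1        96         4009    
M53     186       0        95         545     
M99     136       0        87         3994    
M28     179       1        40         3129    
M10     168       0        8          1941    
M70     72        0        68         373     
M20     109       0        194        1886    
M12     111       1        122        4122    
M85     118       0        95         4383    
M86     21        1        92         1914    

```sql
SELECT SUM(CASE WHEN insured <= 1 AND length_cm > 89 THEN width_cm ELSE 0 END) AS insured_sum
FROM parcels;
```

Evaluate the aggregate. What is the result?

1006

parcel=M97: ✓ → 190
parcel=M48: ✓ → 59
parcel=M78: ✓ → 173
parcel=M90: ✗
parcel=M24: ✓ → 39
parcel=M53: ✓ → 186
parcel=M99: ✗
parcel=M28: ✗
parcel=M10: ✗
parcel=M70: ✗
parcel=M20: ✓ → 109
parcel=M12: ✓ → 111
parcel=M85: ✓ → 118
parcel=M86: ✓ → 21
insured_sum = 190 + 59 + 173 + 39 + 186 + 109 + 111 + 118 + 21 = 1006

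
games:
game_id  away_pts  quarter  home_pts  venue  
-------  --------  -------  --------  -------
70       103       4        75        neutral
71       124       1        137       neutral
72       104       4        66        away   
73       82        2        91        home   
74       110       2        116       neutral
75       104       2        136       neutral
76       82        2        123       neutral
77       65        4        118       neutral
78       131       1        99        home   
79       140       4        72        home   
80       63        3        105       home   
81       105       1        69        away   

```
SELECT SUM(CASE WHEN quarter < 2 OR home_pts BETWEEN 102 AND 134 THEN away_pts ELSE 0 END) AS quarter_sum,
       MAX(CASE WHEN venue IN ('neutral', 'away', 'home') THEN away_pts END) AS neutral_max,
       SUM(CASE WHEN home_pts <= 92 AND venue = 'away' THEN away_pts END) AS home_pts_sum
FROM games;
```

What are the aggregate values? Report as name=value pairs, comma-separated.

[quarter_sum: quarter < 2 OR home_pts BETWEEN 102 AND 134]
game_id=70: ✗
game_id=71: ✓ → 124
game_id=72: ✗
game_id=73: ✗
game_id=74: ✓ → 110
game_id=75: ✗
game_id=76: ✓ → 82
game_id=77: ✓ → 65
game_id=78: ✓ → 131
game_id=79: ✗
game_id=80: ✓ → 63
game_id=81: ✓ → 105
quarter_sum = 124 + 110 + 82 + 65 + 131 + 63 + 105 = 680
—
[neutral_max: venue IN ('neutral', 'away', 'home')]
game_id=70: ✓ → 103
game_id=71: ✓ → 124
game_id=72: ✓ → 104
game_id=73: ✓ → 82
game_id=74: ✓ → 110
game_id=75: ✓ → 104
game_id=76: ✓ → 82
game_id=77: ✓ → 65
game_id=78: ✓ → 131
game_id=79: ✓ → 140
game_id=80: ✓ → 63
game_id=81: ✓ → 105
neutral_max = MAX(103, 124, 104, 82, 110, 104, 82, 65, 131, 140, 63, 105) = 140
—
[home_pts_sum: home_pts <= 92 AND venue = 'away']
game_id=70: ✗
game_id=71: ✗
game_id=72: ✓ → 104
game_id=73: ✗
game_id=74: ✗
game_id=75: ✗
game_id=76: ✗
game_id=77: ✗
game_id=78: ✗
game_id=79: ✗
game_id=80: ✗
game_id=81: ✓ → 105
home_pts_sum = 104 + 105 = 209

quarter_sum=680, neutral_max=140, home_pts_sum=209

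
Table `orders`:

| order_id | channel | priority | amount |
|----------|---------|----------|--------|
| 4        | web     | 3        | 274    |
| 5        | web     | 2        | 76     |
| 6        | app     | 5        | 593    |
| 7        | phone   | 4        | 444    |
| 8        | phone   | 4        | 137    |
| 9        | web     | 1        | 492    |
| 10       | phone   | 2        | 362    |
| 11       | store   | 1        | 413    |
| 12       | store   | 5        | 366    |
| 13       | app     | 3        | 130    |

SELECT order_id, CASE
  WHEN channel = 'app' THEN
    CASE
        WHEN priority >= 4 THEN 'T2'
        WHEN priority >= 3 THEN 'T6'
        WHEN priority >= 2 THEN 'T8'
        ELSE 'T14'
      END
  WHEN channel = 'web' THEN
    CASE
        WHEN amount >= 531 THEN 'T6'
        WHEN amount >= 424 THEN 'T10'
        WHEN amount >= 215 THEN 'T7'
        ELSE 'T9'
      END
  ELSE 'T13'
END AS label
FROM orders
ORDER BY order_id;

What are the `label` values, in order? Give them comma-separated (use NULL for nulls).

T7, T9, T2, T13, T13, T10, T13, T13, T13, T6

order_id=4: channel='web' → inner[amount >= 215] → T7
order_id=5: channel='web' → inner[ELSE] → T9
order_id=6: channel='app' → inner[priority >= 4] → T2
order_id=7: channel='phone' → outer ELSE → T13
order_id=8: channel='phone' → outer ELSE → T13
order_id=9: channel='web' → inner[amount >= 424] → T10
order_id=10: channel='phone' → outer ELSE → T13
order_id=11: channel='store' → outer ELSE → T13
order_id=12: channel='store' → outer ELSE → T13
order_id=13: channel='app' → inner[priority >= 3] → T6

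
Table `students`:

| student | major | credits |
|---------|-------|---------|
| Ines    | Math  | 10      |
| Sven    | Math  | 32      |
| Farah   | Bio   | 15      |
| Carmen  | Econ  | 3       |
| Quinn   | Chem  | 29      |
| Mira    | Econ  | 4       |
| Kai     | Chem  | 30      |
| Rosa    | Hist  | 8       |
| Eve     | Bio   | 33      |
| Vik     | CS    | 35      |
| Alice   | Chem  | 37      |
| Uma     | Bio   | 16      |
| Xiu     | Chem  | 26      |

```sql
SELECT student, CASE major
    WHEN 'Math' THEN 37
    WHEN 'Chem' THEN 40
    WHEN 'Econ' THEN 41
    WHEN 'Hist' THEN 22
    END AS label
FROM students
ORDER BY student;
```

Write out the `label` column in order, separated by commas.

student=Alice: major='Chem' → 40
student=Carmen: major='Econ' → 41
student=Eve: (no match → NULL) → NULL
student=Farah: (no match → NULL) → NULL
student=Ines: major='Math' → 37
student=Kai: major='Chem' → 40
student=Mira: major='Econ' → 41
student=Quinn: major='Chem' → 40
student=Rosa: major='Hist' → 22
student=Sven: major='Math' → 37
student=Uma: (no match → NULL) → NULL
student=Vik: (no match → NULL) → NULL
student=Xiu: major='Chem' → 40

40, 41, NULL, NULL, 37, 40, 41, 40, 22, 37, NULL, NULL, 40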